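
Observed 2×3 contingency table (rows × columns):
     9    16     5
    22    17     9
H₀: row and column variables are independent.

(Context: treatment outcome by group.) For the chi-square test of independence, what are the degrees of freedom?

degrees of freedom = 2

df = (r−1)(c−1) = (2−1)·(3−1) = 2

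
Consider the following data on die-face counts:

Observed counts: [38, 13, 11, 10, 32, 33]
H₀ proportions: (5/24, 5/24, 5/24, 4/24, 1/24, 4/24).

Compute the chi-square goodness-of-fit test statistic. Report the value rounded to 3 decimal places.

n = 137; E_i = n·p_i = [28.54, 28.54, 28.54, 22.83, 5.71, 22.83]
χ² = (38−28.54)²/28.54 + (13−28.54)²/28.54 + (11−28.54)²/28.54 + (10−22.83)²/22.83 + (32−5.71)²/5.71 + (33−22.83)²/22.83 = 155.2131
df = 5

test statistic = 155.213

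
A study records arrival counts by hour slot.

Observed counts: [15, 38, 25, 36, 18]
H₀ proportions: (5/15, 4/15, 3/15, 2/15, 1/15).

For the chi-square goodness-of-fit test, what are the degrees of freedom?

df = k − 1 = 5 − 1 = 4

degrees of freedom = 4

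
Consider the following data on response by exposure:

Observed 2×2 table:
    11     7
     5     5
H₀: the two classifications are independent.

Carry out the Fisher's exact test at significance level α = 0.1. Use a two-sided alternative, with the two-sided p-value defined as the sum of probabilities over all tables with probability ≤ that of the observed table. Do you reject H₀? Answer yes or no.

Margins: r₁=18, r₂=10, c₁=16, c₂=12, n=28
p_obs = C(18,11)·C(10,5)/C(28,16); sum pmf over tables with pmf ≤ p_obs
p-value (two-sided) = 0.69794
At α=0.1: p ≥ α → fail to reject H₀

reject H₀: no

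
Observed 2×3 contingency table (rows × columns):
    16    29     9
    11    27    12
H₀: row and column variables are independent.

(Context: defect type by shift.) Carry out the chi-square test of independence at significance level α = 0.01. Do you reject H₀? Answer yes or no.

reject H₀: no

Row totals [54, 50], col totals [27, 56, 21], n=104
χ² = (16−14.02)²/14.02 + (29−29.08)²/29.08 + (9−10.90)²/10.90 + (11−12.98)²/12.98 + (27−26.92)²/26.92 + (12−10.10)²/10.10 = 1.2740
df = 2
p-value (upper-tail) = 0.52889
At α=0.01: p ≥ α → fail to reject H₀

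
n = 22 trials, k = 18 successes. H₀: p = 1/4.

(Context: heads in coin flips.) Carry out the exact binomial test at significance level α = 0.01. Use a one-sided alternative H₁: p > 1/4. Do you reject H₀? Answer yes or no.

reject H₀: yes

Exact binomial: n=22, k=18, p₀=1/4=0.2500
P(X≥18) from Σ C(n,i)·p₀^i·(1−p₀)^(n−i)
p-value (one-sided, H₁ greater) = 0.00000
At α=0.01: p < α → reject H₀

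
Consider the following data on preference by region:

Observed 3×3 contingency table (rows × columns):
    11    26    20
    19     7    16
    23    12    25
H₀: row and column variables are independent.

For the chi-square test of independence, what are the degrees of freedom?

degrees of freedom = 4

df = (r−1)(c−1) = (3−1)·(3−1) = 4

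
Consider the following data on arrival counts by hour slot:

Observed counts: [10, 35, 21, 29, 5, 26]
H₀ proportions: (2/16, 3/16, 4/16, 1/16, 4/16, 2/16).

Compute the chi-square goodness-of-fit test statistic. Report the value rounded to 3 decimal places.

n = 126; E_i = n·p_i = [15.75, 23.62, 31.50, 7.88, 31.50, 15.75]
χ² = (10−15.75)²/15.75 + (35−23.62)²/23.62 + (21−31.50)²/31.50 + (29−7.88)²/7.88 + (5−31.50)²/31.50 + (26−15.75)²/15.75 = 96.7090
df = 5

test statistic = 96.709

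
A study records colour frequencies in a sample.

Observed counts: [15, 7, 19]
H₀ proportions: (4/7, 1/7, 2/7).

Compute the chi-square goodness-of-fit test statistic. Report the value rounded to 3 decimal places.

n = 41; E_i = n·p_i = [23.43, 5.86, 11.71]
χ² = (15−23.43)²/23.43 + (7−5.86)²/5.86 + (19−11.71)²/11.71 = 7.7866
df = 2

test statistic = 7.787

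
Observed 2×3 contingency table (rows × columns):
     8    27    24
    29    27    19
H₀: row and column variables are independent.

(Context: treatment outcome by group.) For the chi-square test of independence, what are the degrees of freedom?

degrees of freedom = 2

df = (r−1)(c−1) = (2−1)·(3−1) = 2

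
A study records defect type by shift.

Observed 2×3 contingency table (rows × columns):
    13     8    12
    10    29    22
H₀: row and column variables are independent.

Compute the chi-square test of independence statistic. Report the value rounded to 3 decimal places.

Row totals [33, 61], col totals [23, 37, 34], n=94
χ² = (13−8.07)²/8.07 + (8−12.99)²/12.99 + (12−11.94)²/11.94 + (10−14.93)²/14.93 + (29−24.01)²/24.01 + (22−22.06)²/22.06 = 7.5839
df = 2

test statistic = 7.584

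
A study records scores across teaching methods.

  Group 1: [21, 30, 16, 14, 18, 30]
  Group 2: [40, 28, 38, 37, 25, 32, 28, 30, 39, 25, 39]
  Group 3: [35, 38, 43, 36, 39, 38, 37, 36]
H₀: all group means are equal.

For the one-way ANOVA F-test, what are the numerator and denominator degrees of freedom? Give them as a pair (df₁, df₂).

degrees of freedom = [2, 22]

k = 3 groups, N = 25 total
df = (k−1, N−k) = (3−1, 25−3) = (2, 22)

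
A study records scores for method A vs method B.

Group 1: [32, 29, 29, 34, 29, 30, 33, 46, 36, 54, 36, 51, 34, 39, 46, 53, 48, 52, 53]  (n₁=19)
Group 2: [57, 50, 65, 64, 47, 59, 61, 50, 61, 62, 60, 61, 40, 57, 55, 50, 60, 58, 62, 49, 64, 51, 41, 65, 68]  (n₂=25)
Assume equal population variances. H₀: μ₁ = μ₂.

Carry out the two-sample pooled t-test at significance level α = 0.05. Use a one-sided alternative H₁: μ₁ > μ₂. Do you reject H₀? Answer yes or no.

reject H₀: no

x̄₁=40.211, s₁=9.473, n₁=19
x̄₂=56.680, s₂=7.532, n₂=25
s_p² = [18·9.473² + 24·7.532²]/42 = 70.8714
SE = √(s_p²·(1/19+1/25)) = 2.5622
t = (40.211−56.680)/2.5622 = -6.4278
df = 42
p-value (one-sided, H₁ greater) = 1.00000
At α=0.05: p ≥ α → fail to reject H₀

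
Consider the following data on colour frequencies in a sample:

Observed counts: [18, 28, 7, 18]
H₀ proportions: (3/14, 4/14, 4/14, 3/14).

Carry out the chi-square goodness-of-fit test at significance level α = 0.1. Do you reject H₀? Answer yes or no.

reject H₀: yes

n = 71; E_i = n·p_i = [15.21, 20.29, 20.29, 15.21]
χ² = (18−15.21)²/15.21 + (28−20.29)²/20.29 + (7−20.29)²/20.29 + (18−15.21)²/15.21 = 12.6549
df = 3
p-value (upper-tail) = 0.00545
At α=0.1: p < α → reject H₀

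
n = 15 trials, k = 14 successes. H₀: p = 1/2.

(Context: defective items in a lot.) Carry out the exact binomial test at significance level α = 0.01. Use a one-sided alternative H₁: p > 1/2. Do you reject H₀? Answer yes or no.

Exact binomial: n=15, k=14, p₀=1/2=0.5000
P(X≥14) from Σ C(n,i)·p₀^i·(1−p₀)^(n−i)
p-value (one-sided, H₁ greater) = 0.00049
At α=0.01: p < α → reject H₀

reject H₀: yes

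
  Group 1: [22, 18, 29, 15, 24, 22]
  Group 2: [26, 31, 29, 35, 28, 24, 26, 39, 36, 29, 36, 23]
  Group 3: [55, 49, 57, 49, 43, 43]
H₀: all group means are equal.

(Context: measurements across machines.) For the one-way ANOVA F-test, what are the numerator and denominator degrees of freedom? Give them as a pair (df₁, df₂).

degrees of freedom = [2, 21]

k = 3 groups, N = 24 total
df = (k−1, N−k) = (3−1, 24−3) = (2, 21)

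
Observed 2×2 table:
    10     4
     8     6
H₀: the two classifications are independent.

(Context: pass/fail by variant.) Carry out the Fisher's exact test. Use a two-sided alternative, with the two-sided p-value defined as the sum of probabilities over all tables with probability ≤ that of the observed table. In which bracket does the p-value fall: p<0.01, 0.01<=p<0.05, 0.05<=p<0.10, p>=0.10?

p-value bracket: p>=0.10

Margins: r₁=14, r₂=14, c₁=18, c₂=10, n=28
p_obs = C(14,10)·C(14,8)/C(28,18); sum pmf over tables with pmf ≤ p_obs
p-value (two-sided) = 0.69458
→ bracket: p>=0.10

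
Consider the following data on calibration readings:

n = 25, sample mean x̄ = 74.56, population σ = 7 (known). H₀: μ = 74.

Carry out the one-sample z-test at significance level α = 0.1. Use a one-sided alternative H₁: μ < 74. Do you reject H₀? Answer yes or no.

reject H₀: no

SE = σ/√n = 7/√25 = 1.4000
z = (x̄−μ₀)/SE = (74.56−74)/1.4000 = 0.4000
p-value (one-sided, H₁ less) = 0.65542
At α=0.1: p ≥ α → fail to reject H₀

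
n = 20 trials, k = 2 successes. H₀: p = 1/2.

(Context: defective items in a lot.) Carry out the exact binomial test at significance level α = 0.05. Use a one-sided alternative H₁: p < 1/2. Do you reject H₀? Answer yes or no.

Exact binomial: n=20, k=2, p₀=1/2=0.5000
P(X≤2) from Σ C(n,i)·p₀^i·(1−p₀)^(n−i)
p-value (one-sided, H₁ less) = 0.00020
At α=0.05: p < α → reject H₀

reject H₀: yes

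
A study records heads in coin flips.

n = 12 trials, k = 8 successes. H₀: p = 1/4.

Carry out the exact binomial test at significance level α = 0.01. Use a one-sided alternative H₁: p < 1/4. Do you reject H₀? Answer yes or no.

reject H₀: no

Exact binomial: n=12, k=8, p₀=1/4=0.2500
P(X≤8) from Σ C(n,i)·p₀^i·(1−p₀)^(n−i)
p-value (one-sided, H₁ less) = 0.99961
At α=0.01: p ≥ α → fail to reject H₀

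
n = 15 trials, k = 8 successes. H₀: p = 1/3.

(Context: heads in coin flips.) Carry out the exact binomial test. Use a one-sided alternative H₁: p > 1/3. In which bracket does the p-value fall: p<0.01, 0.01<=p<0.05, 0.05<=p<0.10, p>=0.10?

Exact binomial: n=15, k=8, p₀=1/3=0.3333
P(X≥8) from Σ C(n,i)·p₀^i·(1−p₀)^(n−i)
p-value (one-sided, H₁ greater) = 0.08823
→ bracket: 0.05<=p<0.10

p-value bracket: 0.05<=p<0.10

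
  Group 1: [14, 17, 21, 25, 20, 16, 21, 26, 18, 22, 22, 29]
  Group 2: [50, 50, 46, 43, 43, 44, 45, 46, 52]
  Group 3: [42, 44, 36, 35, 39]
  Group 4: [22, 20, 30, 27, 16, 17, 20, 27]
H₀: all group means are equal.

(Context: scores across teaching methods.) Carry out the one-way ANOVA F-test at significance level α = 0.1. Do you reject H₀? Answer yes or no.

Group means [20.92, 46.56, 39.20, 22.38], grand mean 30.735
SSB = Σnᵢ(x̄ᵢ−x̄)² = 4326.804; SSW = ΣΣ(x−x̄ᵢ)² = 535.814
MSB = 4326.804/3 = 1442.2679; MSW = 535.814/30 = 17.8605
F = MSB/MSW = 80.7520
df = (3, 30)
p-value (upper-tail) = 0.00000
At α=0.1: p < α → reject H₀

reject H₀: yes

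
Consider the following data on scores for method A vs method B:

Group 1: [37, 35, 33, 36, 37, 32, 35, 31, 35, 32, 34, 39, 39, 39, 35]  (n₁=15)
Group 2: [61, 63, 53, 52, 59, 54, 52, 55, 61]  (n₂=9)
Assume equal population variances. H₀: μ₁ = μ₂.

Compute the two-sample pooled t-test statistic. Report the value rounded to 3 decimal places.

x̄₁=35.267, s₁=2.604, n₁=15
x̄₂=56.667, s₂=4.330, n₂=9
s_p² = [14·2.604² + 8·4.330²]/22 = 11.1333
SE = √(s_p²·(1/15+1/9)) = 1.4069
t = (35.267−56.667)/1.4069 = -15.2112
df = 22

test statistic = -15.211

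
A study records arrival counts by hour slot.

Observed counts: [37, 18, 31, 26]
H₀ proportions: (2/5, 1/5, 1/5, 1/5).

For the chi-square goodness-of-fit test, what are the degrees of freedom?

degrees of freedom = 3

df = k − 1 = 4 − 1 = 3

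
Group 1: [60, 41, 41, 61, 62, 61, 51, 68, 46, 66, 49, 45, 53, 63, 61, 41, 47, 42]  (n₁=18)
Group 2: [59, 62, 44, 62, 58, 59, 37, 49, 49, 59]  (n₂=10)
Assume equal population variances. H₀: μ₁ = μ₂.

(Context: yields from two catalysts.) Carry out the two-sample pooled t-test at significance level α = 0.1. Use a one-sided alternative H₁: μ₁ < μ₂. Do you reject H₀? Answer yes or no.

reject H₀: no

x̄₁=53.222, s₁=9.509, n₁=18
x̄₂=53.800, s₂=8.548, n₂=10
s_p² = [17·9.509² + 9·8.548²]/26 = 84.4120
SE = √(s_p²·(1/18+1/10)) = 3.6236
t = (53.222−53.800)/3.6236 = -0.1594
df = 26
p-value (one-sided, H₁ less) = 0.43727
At α=0.1: p ≥ α → fail to reject H₀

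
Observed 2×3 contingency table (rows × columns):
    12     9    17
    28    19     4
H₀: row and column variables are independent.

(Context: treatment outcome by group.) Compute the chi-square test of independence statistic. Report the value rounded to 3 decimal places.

Row totals [38, 51], col totals [40, 28, 21], n=89
χ² = (12−17.08)²/17.08 + (9−11.96)²/11.96 + (17−8.97)²/8.97 + (28−22.92)²/22.92 + (19−16.04)²/16.04 + (4−12.03)²/12.03 = 16.4716
df = 2

test statistic = 16.472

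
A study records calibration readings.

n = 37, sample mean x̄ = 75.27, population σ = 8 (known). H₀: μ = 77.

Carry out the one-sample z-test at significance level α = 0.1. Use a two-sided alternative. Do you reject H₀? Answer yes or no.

reject H₀: no

SE = σ/√n = 8/√37 = 1.3152
z = (x̄−μ₀)/SE = (75.27−77)/1.3152 = -1.3154
p-value (two-sided) = 0.18838
At α=0.1: p ≥ α → fail to reject H₀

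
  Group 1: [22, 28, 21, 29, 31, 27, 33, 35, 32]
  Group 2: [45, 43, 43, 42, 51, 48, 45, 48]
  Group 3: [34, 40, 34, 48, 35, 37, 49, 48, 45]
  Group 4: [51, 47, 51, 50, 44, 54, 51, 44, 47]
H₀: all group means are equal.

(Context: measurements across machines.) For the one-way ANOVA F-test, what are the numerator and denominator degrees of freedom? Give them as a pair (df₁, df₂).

degrees of freedom = [3, 31]

k = 4 groups, N = 35 total
df = (k−1, N−k) = (4−1, 35−4) = (3, 31)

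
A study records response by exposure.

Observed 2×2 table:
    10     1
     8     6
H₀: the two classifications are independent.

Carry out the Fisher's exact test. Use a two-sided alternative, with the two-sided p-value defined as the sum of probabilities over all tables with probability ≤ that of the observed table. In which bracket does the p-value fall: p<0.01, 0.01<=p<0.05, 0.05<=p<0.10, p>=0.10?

Margins: r₁=11, r₂=14, c₁=18, c₂=7, n=25
p_obs = C(11,10)·C(14,8)/C(25,18); sum pmf over tables with pmf ≤ p_obs
p-value (two-sided) = 0.09000
→ bracket: 0.05<=p<0.10

p-value bracket: 0.05<=p<0.10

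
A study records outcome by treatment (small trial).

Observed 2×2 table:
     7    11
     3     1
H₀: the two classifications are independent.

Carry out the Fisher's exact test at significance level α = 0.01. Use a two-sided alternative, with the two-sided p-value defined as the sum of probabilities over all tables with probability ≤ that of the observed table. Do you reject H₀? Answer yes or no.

Margins: r₁=18, r₂=4, c₁=10, c₂=12, n=22
p_obs = C(18,7)·C(4,3)/C(22,10); sum pmf over tables with pmf ≤ p_obs
p-value (two-sided) = 0.29323
At α=0.01: p ≥ α → fail to reject H₀

reject H₀: no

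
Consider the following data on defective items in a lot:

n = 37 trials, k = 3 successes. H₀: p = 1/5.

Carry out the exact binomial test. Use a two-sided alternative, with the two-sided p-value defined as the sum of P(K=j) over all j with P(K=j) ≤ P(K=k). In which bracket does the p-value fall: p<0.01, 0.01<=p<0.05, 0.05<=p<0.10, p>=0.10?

Exact binomial: n=37, k=3, p₀=1/5=0.2000
P(X=j) = C(n,j)·p₀^j·(1−p₀)^(n−j); p = Σ P(X=j) over j with P(X=j) ≤ P(X=3)
p-value (two-sided) = 0.09671
→ bracket: 0.05<=p<0.10

p-value bracket: 0.05<=p<0.10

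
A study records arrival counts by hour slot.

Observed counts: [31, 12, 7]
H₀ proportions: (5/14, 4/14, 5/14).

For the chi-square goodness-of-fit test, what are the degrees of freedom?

degrees of freedom = 2

df = k − 1 = 3 − 1 = 2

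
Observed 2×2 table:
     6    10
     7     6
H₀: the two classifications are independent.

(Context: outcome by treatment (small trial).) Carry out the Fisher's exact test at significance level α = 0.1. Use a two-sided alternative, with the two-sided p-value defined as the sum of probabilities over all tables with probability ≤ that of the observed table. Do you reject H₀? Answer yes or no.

Margins: r₁=16, r₂=13, c₁=13, c₂=16, n=29
p_obs = C(16,6)·C(13,7)/C(29,13); sum pmf over tables with pmf ≤ p_obs
p-value (two-sided) = 0.46666
At α=0.1: p ≥ α → fail to reject H₀

reject H₀: no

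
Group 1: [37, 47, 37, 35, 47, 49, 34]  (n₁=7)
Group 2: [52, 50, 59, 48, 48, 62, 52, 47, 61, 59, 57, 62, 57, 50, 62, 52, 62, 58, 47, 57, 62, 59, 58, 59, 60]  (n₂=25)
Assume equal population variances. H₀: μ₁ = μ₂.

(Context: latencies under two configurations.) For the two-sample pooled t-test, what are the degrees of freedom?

degrees of freedom = 30

df = n₁ + n₂ − 2 = 7 + 25 − 2 = 30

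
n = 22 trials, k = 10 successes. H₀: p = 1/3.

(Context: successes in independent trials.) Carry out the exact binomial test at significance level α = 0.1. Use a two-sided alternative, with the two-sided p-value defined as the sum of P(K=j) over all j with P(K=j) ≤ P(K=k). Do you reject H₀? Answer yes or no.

Exact binomial: n=22, k=10, p₀=1/3=0.3333
P(X=j) = C(n,j)·p₀^j·(1−p₀)^(n−j); p = Σ P(X=j) over j with P(X=j) ≤ P(X=10)
p-value (two-sided) = 0.25930
At α=0.1: p ≥ α → fail to reject H₀

reject H₀: no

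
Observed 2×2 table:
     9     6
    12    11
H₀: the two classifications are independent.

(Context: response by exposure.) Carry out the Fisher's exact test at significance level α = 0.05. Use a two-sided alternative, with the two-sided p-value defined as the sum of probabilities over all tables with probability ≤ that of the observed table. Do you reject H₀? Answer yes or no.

reject H₀: no

Margins: r₁=15, r₂=23, c₁=21, c₂=17, n=38
p_obs = C(15,9)·C(23,12)/C(38,21); sum pmf over tables with pmf ≤ p_obs
p-value (two-sided) = 0.74421
At α=0.05: p ≥ α → fail to reject H₀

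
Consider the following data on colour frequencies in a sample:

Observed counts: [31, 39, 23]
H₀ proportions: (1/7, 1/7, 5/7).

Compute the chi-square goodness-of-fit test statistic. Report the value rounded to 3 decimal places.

n = 93; E_i = n·p_i = [13.29, 13.29, 66.43]
χ² = (31−13.29)²/13.29 + (39−13.29)²/13.29 + (23−66.43)²/66.43 = 101.7806
df = 2

test statistic = 101.781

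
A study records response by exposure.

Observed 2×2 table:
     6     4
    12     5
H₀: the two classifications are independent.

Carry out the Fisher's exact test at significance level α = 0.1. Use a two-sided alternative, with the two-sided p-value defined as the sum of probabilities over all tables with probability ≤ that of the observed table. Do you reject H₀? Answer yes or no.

Margins: r₁=10, r₂=17, c₁=18, c₂=9, n=27
p_obs = C(10,6)·C(17,12)/C(27,18); sum pmf over tables with pmf ≤ p_obs
p-value (two-sided) = 0.68313
At α=0.1: p ≥ α → fail to reject H₀

reject H₀: no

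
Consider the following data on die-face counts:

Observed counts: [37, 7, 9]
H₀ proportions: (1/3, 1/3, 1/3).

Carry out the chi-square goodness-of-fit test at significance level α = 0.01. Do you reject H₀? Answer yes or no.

reject H₀: yes

n = 53; E_i = n·p_i = [17.67, 17.67, 17.67]
χ² = (37−17.67)²/17.67 + (7−17.67)²/17.67 + (9−17.67)²/17.67 = 31.8491
df = 2
p-value (upper-tail) = 0.00000
At α=0.01: p < α → reject H₀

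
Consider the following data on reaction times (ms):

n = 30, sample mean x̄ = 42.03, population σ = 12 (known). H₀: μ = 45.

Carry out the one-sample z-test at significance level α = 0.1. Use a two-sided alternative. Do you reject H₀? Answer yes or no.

SE = σ/√n = 12/√30 = 2.1909
z = (x̄−μ₀)/SE = (42.03−45)/2.1909 = -1.3556
p-value (two-sided) = 0.17522
At α=0.1: p ≥ α → fail to reject H₀

reject H₀: no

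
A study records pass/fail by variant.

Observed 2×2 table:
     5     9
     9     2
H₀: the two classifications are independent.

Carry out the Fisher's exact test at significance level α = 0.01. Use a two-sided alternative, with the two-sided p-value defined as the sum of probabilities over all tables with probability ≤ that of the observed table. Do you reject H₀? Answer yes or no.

Margins: r₁=14, r₂=11, c₁=14, c₂=11, n=25
p_obs = C(14,5)·C(11,9)/C(25,14); sum pmf over tables with pmf ≤ p_obs
p-value (two-sided) = 0.04189
At α=0.01: p ≥ α → fail to reject H₀

reject H₀: no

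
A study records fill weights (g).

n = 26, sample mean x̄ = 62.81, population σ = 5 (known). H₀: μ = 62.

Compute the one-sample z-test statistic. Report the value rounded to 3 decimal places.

test statistic = 0.826

SE = σ/√n = 5/√26 = 0.9806
z = (x̄−μ₀)/SE = (62.81−62)/0.9806 = 0.8260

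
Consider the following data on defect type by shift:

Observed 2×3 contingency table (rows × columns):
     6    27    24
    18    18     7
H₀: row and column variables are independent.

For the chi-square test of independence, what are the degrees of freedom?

df = (r−1)(c−1) = (2−1)·(3−1) = 2

degrees of freedom = 2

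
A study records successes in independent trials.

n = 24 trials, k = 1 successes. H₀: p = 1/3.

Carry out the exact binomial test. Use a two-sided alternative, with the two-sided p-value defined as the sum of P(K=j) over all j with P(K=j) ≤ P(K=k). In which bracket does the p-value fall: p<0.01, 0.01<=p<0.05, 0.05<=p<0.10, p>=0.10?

p-value bracket: p<0.01

Exact binomial: n=24, k=1, p₀=1/3=0.3333
P(X=j) = C(n,j)·p₀^j·(1−p₀)^(n−j); p = Σ P(X=j) over j with P(X=j) ≤ P(X=1)
p-value (two-sided) = 0.00163
→ bracket: p<0.01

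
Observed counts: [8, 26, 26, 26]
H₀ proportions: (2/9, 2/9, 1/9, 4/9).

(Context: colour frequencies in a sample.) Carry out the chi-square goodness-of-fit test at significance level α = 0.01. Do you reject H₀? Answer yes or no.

n = 86; E_i = n·p_i = [19.11, 19.11, 9.56, 38.22]
χ² = (8−19.11)²/19.11 + (26−19.11)²/19.11 + (26−9.56)²/9.56 + (26−38.22)²/38.22 = 41.1512
df = 3
p-value (upper-tail) = 0.00000
At α=0.01: p < α → reject H₀

reject H₀: yes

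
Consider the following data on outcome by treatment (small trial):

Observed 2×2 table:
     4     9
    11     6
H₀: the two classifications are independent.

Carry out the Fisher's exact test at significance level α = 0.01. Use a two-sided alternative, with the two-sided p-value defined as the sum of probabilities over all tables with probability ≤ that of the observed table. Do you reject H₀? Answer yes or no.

Margins: r₁=13, r₂=17, c₁=15, c₂=15, n=30
p_obs = C(13,4)·C(17,11)/C(30,15); sum pmf over tables with pmf ≤ p_obs
p-value (two-sided) = 0.13942
At α=0.01: p ≥ α → fail to reject H₀

reject H₀: no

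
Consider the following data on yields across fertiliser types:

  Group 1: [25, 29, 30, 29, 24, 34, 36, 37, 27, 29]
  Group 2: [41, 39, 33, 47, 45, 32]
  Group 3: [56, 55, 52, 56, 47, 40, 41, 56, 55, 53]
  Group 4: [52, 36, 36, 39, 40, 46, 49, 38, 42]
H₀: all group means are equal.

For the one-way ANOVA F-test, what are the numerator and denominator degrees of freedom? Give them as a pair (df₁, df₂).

degrees of freedom = [3, 31]

k = 4 groups, N = 35 total
df = (k−1, N−k) = (4−1, 35−4) = (3, 31)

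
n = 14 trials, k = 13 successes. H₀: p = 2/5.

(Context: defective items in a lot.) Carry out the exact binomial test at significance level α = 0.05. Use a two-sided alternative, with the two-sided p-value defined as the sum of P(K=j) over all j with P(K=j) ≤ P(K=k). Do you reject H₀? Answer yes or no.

reject H₀: yes

Exact binomial: n=14, k=13, p₀=2/5=0.4000
P(X=j) = C(n,j)·p₀^j·(1−p₀)^(n−j); p = Σ P(X=j) over j with P(X=j) ≤ P(X=13)
p-value (two-sided) = 0.00006
At α=0.05: p < α → reject H₀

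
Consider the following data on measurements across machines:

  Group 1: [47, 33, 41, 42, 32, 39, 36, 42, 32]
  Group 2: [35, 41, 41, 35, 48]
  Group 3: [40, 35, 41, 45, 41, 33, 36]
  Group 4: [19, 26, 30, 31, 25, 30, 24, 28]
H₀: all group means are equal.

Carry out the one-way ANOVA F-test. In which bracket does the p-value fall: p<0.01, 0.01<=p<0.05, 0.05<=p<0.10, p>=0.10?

Group means [38.22, 40.00, 38.71, 26.62], grand mean 35.448
SSB = Σnᵢ(x̄ᵢ−x̄)² = 870.313; SSW = ΣΣ(x−x̄ᵢ)² = 556.859
MSB = 870.313/3 = 290.1044; MSW = 556.859/25 = 22.2744
F = MSB/MSW = 13.0241
df = (3, 25)
p-value (upper-tail) = 0.00003
→ bracket: p<0.01

p-value bracket: p<0.01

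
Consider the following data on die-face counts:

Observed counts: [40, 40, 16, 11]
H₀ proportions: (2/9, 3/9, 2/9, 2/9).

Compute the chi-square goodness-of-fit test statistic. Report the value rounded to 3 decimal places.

n = 107; E_i = n·p_i = [23.78, 35.67, 23.78, 23.78]
χ² = (40−23.78)²/23.78 + (40−35.67)²/35.67 + (16−23.78)²/23.78 + (11−23.78)²/23.78 = 21.0047
df = 3

test statistic = 21.005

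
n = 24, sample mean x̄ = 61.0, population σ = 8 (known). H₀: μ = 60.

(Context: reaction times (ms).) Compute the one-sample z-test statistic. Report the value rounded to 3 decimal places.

SE = σ/√n = 8/√24 = 1.6330
z = (x̄−μ₀)/SE = (61.0−60)/1.6330 = 0.6124

test statistic = 0.612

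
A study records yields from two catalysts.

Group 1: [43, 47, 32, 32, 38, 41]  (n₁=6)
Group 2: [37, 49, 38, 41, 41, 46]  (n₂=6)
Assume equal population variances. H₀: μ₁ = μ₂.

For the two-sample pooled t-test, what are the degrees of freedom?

degrees of freedom = 10

df = n₁ + n₂ − 2 = 6 + 6 − 2 = 10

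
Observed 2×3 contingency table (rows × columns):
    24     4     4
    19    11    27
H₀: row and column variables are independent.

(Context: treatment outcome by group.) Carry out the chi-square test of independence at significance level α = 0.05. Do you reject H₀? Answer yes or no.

reject H₀: yes

Row totals [32, 57], col totals [43, 15, 31], n=89
χ² = (24−15.46)²/15.46 + (4−5.39)²/5.39 + (4−11.15)²/11.15 + (19−27.54)²/27.54 + (11−9.61)²/9.61 + (27−19.85)²/19.85 = 15.0800
df = 2
p-value (upper-tail) = 0.00053
At α=0.05: p < α → reject H₀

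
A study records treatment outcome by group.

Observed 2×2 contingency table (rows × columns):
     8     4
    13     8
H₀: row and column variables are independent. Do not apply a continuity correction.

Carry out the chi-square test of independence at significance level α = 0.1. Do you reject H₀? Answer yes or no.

Row totals [12, 21], col totals [21, 12], n=33
χ² = (8−7.64)²/7.64 + (4−4.36)²/4.36 + (13−13.36)²/13.36 + (8−7.64)²/7.64 = 0.0748
df = 1
p-value (upper-tail) = 0.78443
At α=0.1: p ≥ α → fail to reject H₀

reject H₀: no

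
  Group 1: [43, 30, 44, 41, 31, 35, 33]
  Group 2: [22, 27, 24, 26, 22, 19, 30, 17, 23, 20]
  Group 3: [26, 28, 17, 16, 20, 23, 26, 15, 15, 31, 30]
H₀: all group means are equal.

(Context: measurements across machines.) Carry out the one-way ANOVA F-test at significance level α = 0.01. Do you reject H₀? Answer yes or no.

reject H₀: yes

Group means [36.71, 23.00, 22.45], grand mean 26.214
SSB = Σnᵢ(x̄ᵢ−x̄)² = 1030.558; SSW = ΣΣ(x−x̄ᵢ)² = 718.156
MSB = 1030.558/2 = 515.2792; MSW = 718.156/25 = 28.7262
F = MSB/MSW = 17.9376
df = (2, 25)
p-value (upper-tail) = 0.00001
At α=0.01: p < α → reject H₀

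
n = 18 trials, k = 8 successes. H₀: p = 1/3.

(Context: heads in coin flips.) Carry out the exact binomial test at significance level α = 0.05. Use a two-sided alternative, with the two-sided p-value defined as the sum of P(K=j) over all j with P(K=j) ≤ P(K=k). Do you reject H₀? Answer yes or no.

reject H₀: no

Exact binomial: n=18, k=8, p₀=1/3=0.3333
P(X=j) = C(n,j)·p₀^j·(1−p₀)^(n−j); p = Σ P(X=j) over j with P(X=j) ≤ P(X=8)
p-value (two-sided) = 0.32493
At α=0.05: p ≥ α → fail to reject H₀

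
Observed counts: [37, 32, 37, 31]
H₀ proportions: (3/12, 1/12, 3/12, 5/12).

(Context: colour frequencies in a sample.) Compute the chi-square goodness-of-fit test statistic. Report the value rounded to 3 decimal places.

n = 137; E_i = n·p_i = [34.25, 11.42, 34.25, 57.08]
χ² = (37−34.25)²/34.25 + (32−11.42)²/11.42 + (37−34.25)²/34.25 + (31−57.08)²/57.08 = 49.4701
df = 3

test statistic = 49.470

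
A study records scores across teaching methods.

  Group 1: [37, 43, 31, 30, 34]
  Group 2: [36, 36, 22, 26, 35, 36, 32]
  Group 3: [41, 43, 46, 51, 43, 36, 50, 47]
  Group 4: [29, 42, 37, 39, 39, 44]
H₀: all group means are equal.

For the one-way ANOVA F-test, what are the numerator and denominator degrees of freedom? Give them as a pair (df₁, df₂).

degrees of freedom = [3, 22]

k = 4 groups, N = 26 total
df = (k−1, N−k) = (4−1, 26−4) = (3, 22)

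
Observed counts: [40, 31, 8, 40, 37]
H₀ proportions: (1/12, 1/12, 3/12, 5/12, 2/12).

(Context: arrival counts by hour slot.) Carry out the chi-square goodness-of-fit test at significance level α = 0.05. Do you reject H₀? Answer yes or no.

n = 156; E_i = n·p_i = [13.00, 13.00, 39.00, 65.00, 26.00]
χ² = (40−13.00)²/13.00 + (31−13.00)²/13.00 + (8−39.00)²/39.00 + (40−65.00)²/65.00 + (37−26.00)²/26.00 = 119.9103
df = 4
p-value (upper-tail) = 0.00000
At α=0.05: p < α → reject H₀

reject H₀: yes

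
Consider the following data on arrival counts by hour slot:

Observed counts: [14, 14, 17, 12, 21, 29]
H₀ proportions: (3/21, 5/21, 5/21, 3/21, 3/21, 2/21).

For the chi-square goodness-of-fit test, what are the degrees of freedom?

df = k − 1 = 6 − 1 = 5

degrees of freedom = 5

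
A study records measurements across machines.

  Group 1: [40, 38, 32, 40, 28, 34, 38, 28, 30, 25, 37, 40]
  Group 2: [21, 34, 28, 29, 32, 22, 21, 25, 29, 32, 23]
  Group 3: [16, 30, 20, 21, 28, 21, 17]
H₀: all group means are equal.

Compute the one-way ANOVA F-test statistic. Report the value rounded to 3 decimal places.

Group means [34.17, 26.91, 21.86], grand mean 28.633
SSB = Σnᵢ(x̄ᵢ−x̄)² = 721.534; SSW = ΣΣ(x−x̄ᵢ)² = 713.433
MSB = 721.534/2 = 360.7669; MSW = 713.433/27 = 26.4234
F = MSB/MSW = 13.6533
df = (2, 27)

test statistic = 13.653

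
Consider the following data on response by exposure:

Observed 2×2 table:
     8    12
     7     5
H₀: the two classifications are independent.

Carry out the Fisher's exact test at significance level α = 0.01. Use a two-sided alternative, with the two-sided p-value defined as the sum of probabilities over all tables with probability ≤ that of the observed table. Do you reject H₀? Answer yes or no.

reject H₀: no

Margins: r₁=20, r₂=12, c₁=15, c₂=17, n=32
p_obs = C(20,8)·C(12,7)/C(32,15); sum pmf over tables with pmf ≤ p_obs
p-value (two-sided) = 0.46701
At α=0.01: p ≥ α → fail to reject H₀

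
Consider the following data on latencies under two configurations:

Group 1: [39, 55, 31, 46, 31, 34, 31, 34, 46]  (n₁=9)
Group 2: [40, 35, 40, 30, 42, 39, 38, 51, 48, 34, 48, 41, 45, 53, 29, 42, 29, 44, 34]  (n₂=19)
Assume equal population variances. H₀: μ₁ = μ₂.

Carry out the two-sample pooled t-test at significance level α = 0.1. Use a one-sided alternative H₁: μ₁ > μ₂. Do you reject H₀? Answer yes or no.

reject H₀: no

x̄₁=38.556, s₁=8.618, n₁=9
x̄₂=40.105, s₂=7.117, n₂=19
s_p² = [8·8.618² + 18·7.117²]/26 = 57.9235
SE = √(s_p²·(1/9+1/19)) = 3.0797
t = (38.556−40.105)/3.0797 = -0.5032
df = 26
p-value (one-sided, H₁ greater) = 0.69047
At α=0.1: p ≥ α → fail to reject H₀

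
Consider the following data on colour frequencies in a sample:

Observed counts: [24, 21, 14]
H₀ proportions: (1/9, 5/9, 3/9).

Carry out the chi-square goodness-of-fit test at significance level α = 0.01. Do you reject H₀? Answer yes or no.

reject H₀: yes

n = 59; E_i = n·p_i = [6.56, 32.78, 19.67]
χ² = (24−6.56)²/6.56 + (21−32.78)²/32.78 + (14−19.67)²/19.67 = 52.2847
df = 2
p-value (upper-tail) = 0.00000
At α=0.01: p < α → reject H₀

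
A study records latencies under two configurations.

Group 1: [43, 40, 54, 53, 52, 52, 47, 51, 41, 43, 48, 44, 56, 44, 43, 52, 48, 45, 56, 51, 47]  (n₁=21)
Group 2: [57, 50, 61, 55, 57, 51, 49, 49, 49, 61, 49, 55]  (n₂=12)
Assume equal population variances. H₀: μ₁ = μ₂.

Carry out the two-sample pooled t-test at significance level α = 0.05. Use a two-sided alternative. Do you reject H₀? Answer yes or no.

x̄₁=48.095, s₁=4.929, n₁=21
x̄₂=53.583, s₂=4.680, n₂=12
s_p² = [20·4.929² + 11·4.680²]/31 = 23.4428
SE = √(s_p²·(1/21+1/12)) = 1.7521
t = (48.095−53.583)/1.7521 = -3.1323
df = 31
p-value (two-sided) = 0.00377
At α=0.05: p < α → reject H₀

reject H₀: yes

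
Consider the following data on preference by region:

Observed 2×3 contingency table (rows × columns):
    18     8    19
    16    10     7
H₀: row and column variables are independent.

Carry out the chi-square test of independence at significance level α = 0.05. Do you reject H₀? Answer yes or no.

reject H₀: no

Row totals [45, 33], col totals [34, 18, 26], n=78
χ² = (18−19.62)²/19.62 + (8−10.38)²/10.38 + (19−15.00)²/15.00 + (16−14.38)²/14.38 + (10−7.62)²/7.62 + (7−11.00)²/11.00 = 4.1299
df = 2
p-value (upper-tail) = 0.12682
At α=0.05: p ≥ α → fail to reject H₀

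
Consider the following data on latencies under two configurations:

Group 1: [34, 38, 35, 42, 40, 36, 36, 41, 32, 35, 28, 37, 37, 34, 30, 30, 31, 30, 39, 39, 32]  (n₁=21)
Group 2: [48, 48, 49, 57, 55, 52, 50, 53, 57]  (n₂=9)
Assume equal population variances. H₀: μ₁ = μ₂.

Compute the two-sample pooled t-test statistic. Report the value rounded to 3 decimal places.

x̄₁=35.048, s₁=4.006, n₁=21
x̄₂=52.111, s₂=3.621, n₂=9
s_p² = [20·4.006² + 8·3.621²]/28 = 15.2086
SE = √(s_p²·(1/21+1/9)) = 1.5537
t = (35.048−52.111)/1.5537 = -10.9823
df = 28

test statistic = -10.982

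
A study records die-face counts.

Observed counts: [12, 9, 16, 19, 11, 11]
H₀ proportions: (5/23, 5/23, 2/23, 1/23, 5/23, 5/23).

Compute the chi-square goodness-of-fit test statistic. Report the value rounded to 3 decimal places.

n = 78; E_i = n·p_i = [16.96, 16.96, 6.78, 3.39, 16.96, 16.96]
χ² = (12−16.96)²/16.96 + (9−16.96)²/16.96 + (16−6.78)²/6.78 + (19−3.39)²/3.39 + (11−16.96)²/16.96 + (11−16.96)²/16.96 = 93.7333
df = 5

test statistic = 93.733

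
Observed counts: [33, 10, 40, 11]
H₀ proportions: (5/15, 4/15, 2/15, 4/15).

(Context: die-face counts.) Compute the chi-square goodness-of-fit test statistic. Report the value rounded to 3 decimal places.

test statistic = 77.231

n = 94; E_i = n·p_i = [31.33, 25.07, 12.53, 25.07]
χ² = (33−31.33)²/31.33 + (10−25.07)²/25.07 + (40−12.53)²/12.53 + (11−25.07)²/25.07 = 77.2314
df = 3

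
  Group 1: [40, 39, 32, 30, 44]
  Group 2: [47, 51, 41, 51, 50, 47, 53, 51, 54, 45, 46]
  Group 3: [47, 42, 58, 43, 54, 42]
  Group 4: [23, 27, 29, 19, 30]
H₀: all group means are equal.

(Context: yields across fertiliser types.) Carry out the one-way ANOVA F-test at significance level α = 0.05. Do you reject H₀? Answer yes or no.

reject H₀: yes

Group means [37.00, 48.73, 47.67, 25.60], grand mean 42.037
SSB = Σnᵢ(x̄ᵢ−x̄)² = 2160.248; SSW = ΣΣ(x−x̄ᵢ)² = 602.715
MSB = 2160.248/3 = 720.0826; MSW = 602.715/23 = 26.2050
F = MSB/MSW = 27.4788
df = (3, 23)
p-value (upper-tail) = 0.00000
At α=0.05: p < α → reject H₀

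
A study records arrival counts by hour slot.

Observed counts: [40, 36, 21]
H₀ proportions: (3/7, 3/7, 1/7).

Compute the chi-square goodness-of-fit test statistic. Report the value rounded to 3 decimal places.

test statistic = 4.488

n = 97; E_i = n·p_i = [41.57, 41.57, 13.86]
χ² = (40−41.57)²/41.57 + (36−41.57)²/41.57 + (21−13.86)²/13.86 = 4.4880
df = 2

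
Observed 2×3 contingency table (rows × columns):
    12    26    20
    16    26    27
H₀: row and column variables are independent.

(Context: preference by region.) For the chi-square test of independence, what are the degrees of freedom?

degrees of freedom = 2

df = (r−1)(c−1) = (2−1)·(3−1) = 2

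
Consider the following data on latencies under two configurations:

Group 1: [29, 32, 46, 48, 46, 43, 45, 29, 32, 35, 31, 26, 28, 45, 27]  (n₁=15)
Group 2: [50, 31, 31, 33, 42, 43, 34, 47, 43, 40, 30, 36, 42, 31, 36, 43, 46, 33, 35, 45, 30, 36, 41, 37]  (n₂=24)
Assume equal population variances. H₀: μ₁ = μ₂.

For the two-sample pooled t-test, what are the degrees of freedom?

df = n₁ + n₂ − 2 = 15 + 24 − 2 = 37

degrees of freedom = 37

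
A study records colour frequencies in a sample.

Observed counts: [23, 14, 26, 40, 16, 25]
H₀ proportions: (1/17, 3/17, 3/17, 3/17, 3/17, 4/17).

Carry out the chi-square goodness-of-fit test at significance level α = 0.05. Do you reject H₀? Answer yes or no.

reject H₀: yes

n = 144; E_i = n·p_i = [8.47, 25.41, 25.41, 25.41, 25.41, 33.88]
χ² = (23−8.47)²/8.47 + (14−25.41)²/25.41 + (26−25.41)²/25.41 + (40−25.41)²/25.41 + (16−25.41)²/25.41 + (25−33.88)²/33.88 = 44.2494
df = 5
p-value (upper-tail) = 0.00000
At α=0.05: p < α → reject H₀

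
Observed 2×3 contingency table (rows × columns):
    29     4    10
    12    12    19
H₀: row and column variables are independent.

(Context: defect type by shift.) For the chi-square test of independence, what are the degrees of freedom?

degrees of freedom = 2

df = (r−1)(c−1) = (2−1)·(3−1) = 2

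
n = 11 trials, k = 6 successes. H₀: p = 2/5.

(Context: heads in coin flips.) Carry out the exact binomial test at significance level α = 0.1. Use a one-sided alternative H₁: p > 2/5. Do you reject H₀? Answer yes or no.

Exact binomial: n=11, k=6, p₀=2/5=0.4000
P(X≥6) from Σ C(n,i)·p₀^i·(1−p₀)^(n−i)
p-value (one-sided, H₁ greater) = 0.24650
At α=0.1: p ≥ α → fail to reject H₀

reject H₀: no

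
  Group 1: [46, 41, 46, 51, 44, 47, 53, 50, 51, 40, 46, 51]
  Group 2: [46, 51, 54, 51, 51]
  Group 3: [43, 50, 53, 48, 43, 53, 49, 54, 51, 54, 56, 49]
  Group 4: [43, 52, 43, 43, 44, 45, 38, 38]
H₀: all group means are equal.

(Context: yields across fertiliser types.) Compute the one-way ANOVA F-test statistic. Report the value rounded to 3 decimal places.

Group means [47.17, 50.60, 50.25, 43.25], grand mean 47.784
SSB = Σnᵢ(x̄ᵢ−x̄)² = 281.654; SSW = ΣΣ(x−x̄ᵢ)² = 548.617
MSB = 281.654/3 = 93.8845; MSW = 548.617/33 = 16.6247
F = MSB/MSW = 5.6473
df = (3, 33)

test statistic = 5.647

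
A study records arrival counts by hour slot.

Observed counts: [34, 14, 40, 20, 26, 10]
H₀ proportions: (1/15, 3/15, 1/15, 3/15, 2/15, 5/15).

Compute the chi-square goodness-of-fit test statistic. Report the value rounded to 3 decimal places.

n = 144; E_i = n·p_i = [9.60, 28.80, 9.60, 28.80, 19.20, 48.00]
χ² = (34−9.60)²/9.60 + (14−28.80)²/28.80 + (40−9.60)²/9.60 + (20−28.80)²/28.80 + (26−19.20)²/19.20 + (10−48.00)²/48.00 = 201.0694
df = 5

test statistic = 201.069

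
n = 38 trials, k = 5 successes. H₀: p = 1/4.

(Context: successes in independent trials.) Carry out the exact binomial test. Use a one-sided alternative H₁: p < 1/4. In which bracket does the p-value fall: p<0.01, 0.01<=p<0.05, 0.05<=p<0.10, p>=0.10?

p-value bracket: 0.05<=p<0.10

Exact binomial: n=38, k=5, p₀=1/4=0.2500
P(X≤5) from Σ C(n,i)·p₀^i·(1−p₀)^(n−i)
p-value (one-sided, H₁ less) = 0.06045
→ bracket: 0.05<=p<0.10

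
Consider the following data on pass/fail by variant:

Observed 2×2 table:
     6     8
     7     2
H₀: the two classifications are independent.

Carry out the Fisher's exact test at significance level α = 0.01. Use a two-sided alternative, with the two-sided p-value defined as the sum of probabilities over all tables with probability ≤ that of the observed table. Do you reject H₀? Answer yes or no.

reject H₀: no

Margins: r₁=14, r₂=9, c₁=13, c₂=10, n=23
p_obs = C(14,6)·C(9,7)/C(23,13); sum pmf over tables with pmf ≤ p_obs
p-value (two-sided) = 0.19680
At α=0.01: p ≥ α → fail to reject H₀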